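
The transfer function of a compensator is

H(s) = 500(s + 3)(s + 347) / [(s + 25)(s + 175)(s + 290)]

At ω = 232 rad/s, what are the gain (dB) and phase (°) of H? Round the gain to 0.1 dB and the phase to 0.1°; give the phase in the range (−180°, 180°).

At s = jω = j232:
zero (s+3): 3 + j232 → |·| = √(3²+232²) = √53833 ≈ 232.02, ∠ = arctan(232/3) ≈ 89.26°
zero (s+347): 347 + j232 → |·| = √(347²+232²) = √174233 ≈ 417.41, ∠ = arctan(232/347) ≈ 33.77°
pole (s+25): 25 + j232 → |·| = √(25²+232²) = √54449 ≈ 233.34, ∠ = arctan(232/25) ≈ 83.85°
pole (s+175): 175 + j232 → |·| = √(175²+232²) = √84449 ≈ 290.6, ∠ = arctan(232/175) ≈ 52.97°
pole (s+290): 290 + j232 → |·| = √(290²+232²) = √137924 ≈ 371.38, ∠ = arctan(232/290) ≈ 38.66°
|H| = 500 · 96847 / 2.5183e+07 ≈ 1.9229
Gain = 20 log₁₀(1.9229) ≈ 5.68 dB
∠H = 123.03° − 175.48° = -52.45°

5.7 dB, -52.5°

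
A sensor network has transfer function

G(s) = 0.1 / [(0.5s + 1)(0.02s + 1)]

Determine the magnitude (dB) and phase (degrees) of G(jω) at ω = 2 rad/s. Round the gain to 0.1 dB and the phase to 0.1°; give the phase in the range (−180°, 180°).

-23.0 dB, -47.3°

At ω = 2 rad/s:
pole (1 + j2·0.5) = 1 + j1 → |·| ≈ 1.4142, ∠ ≈ 45.00°
pole (1 + j2·0.02) = 1 + j0.04 → |·| ≈ 1.0008, ∠ ≈ 2.29°
|G| = 0.1 · 1 / (1.4142 · 1.0008) ≈ 0.070655
Gain = 20 log₁₀(0.070655) ≈ -23.02 dB
∠G = (0°) − (45.00° + 2.29°) = -47.29°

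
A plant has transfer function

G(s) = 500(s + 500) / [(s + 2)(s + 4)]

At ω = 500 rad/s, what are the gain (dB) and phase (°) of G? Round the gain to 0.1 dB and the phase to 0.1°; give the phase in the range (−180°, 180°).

3.0 dB, -134.3°

At s = jω = j500:
zero (s+500): 500 + j500 → |·| = √(500²+500²) = √500000 ≈ 707.11, ∠ = arctan(500/500) ≈ 45.00°
pole (s+2): 2 + j500 → |·| = √(2²+500²) = √250004 ≈ 500, ∠ = arctan(500/2) ≈ 89.77°
pole (s+4): 4 + j500 → |·| = √(4²+500²) = √250016 ≈ 500.02, ∠ = arctan(500/4) ≈ 89.54°
|G| = 500 · 707.11 / 2.5001e+05 ≈ 1.4142
Gain = 20 log₁₀(1.4142) ≈ 3.01 dB
∠G = 45.00° − 179.31° = -134.31°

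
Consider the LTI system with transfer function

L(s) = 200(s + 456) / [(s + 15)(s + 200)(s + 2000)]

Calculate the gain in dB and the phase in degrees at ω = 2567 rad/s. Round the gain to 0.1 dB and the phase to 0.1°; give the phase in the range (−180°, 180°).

At s = jω = j2567:
zero (s+456): 456 + j2567 → |·| = √(456²+2567²) = √6797425 ≈ 2607.2, ∠ = arctan(2567/456) ≈ 79.93°
pole (s+15): 15 + j2567 → |·| = √(15²+2567²) = √6589714 ≈ 2567, ∠ = arctan(2567/15) ≈ 89.67°
pole (s+200): 200 + j2567 → |·| = √(200²+2567²) = √6629489 ≈ 2574.8, ∠ = arctan(2567/200) ≈ 85.54°
pole (s+2000): 2000 + j2567 → |·| = √(2000²+2567²) = √10589489 ≈ 3254.1, ∠ = arctan(2567/2000) ≈ 52.08°
|L| = 200 · 2607.2 / 2.1508e+10 ≈ 2.4244e-05
Gain = 20 log₁₀(2.4244e-05) ≈ -92.31 dB
∠L = 79.93° − 227.29° = -147.36°

-92.3 dB, -147.4°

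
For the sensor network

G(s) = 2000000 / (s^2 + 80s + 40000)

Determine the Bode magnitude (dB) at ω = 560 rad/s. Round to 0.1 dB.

17.2 dB

At s = jω = j560:
quadratic: (j560)² + 80·j560 + 40000 = -273600 + j44800 → |·| ≈ 2.7724e+05, ∠ ≈ 170.70°
|G| = 2000000 / 2.7724e+05 ≈ 7.214
Gain = 20 log₁₀(7.214) ≈ 17.16 dB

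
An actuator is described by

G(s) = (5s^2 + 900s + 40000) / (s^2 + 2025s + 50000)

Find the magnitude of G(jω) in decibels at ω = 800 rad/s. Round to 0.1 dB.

Substitute s = j800:
Numerator: 5(j800)^2 + 900(j800) + 40000 = -3160000 + j720000
Denominator: (j800)^2 + 2025(j800) + 50000 = -590000 + j1620000
|N| = √(3160000² + 720000²) ≈ 3.241e+06, ∠N ≈ 167.16°
|D| = √(590000² + 1620000²) ≈ 1.7241e+06, ∠D ≈ 110.01°
|G| = 3.241e+06 / 1.7241e+06 ≈ 1.8798
Gain = 20 log₁₀(1.8798) ≈ 5.48 dB

5.5 dB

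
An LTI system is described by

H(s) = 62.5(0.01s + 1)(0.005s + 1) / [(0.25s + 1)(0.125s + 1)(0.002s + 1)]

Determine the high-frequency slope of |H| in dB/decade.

Each pole contributes −20 dB/decade at high frequency; each zero contributes +20 dB/decade.
Net: 2 zero(s) − 3 pole(s) → -20 dB/decade.

-20 dB/decade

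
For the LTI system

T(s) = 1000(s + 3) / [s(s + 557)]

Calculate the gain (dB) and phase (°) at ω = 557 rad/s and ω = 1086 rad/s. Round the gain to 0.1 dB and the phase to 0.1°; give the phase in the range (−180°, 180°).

ω = 557: 2.1 dB, -45.3°; ω = 1086: -1.7 dB, -63.0°

At s = jω = j557:
zero (s+3): 3 + j557 → |·| = √(3²+557²) = √310258 ≈ 557.01, ∠ = arctan(557/3) ≈ 89.69°
pole (s+557): 557 + j557 → |·| = √(557²+557²) = √620498 ≈ 787.72, ∠ = arctan(557/557) ≈ 45.00°
pole at origin: |s| = 557, ∠ = 90.00° (in denominator)
|T| = 1000 · 557.01 / 4.3876e+05 ≈ 1.2695
Gain = 20 log₁₀(1.2695) ≈ 2.07 dB
∠T = 89.69° − 135.00° = -45.31°

At s = jω = j1086:
zero (s+3): 3 + j1086 → |·| = √(3²+1086²) = √1179405 ≈ 1086, ∠ = arctan(1086/3) ≈ 89.84°
pole (s+557): 557 + j1086 → |·| = √(557²+1086²) = √1489645 ≈ 1220.5, ∠ = arctan(1086/557) ≈ 62.85°
pole at origin: |s| = 1086, ∠ = 90.00° (in denominator)
|T| = 1000 · 1086 / 1.3255e+06 ≈ 0.81931
Gain = 20 log₁₀(0.81931) ≈ -1.73 dB
∠T = 89.84° − 152.85° = -63.01°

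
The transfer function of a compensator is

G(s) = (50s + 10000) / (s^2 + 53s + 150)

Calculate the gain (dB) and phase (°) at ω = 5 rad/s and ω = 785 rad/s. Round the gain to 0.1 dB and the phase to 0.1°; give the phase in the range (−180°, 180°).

Substitute s = j5:
Numerator: 50(j5) + 10000 = 10000 + j250
Denominator: (j5)^2 + 53(j5) + 150 = 125 + j265
|N| = √(10000² + 250²) ≈ 10003, ∠N ≈ 1.43°
|D| = √(125² + 265²) ≈ 293, ∠D ≈ 64.75°
|G| = 10003 / 293 ≈ 34.14
Gain = 20 log₁₀(34.14) ≈ 30.67 dB
∠G = 1.43° − 64.75° = -63.32°

Substitute s = j785:
Numerator: 50(j785) + 10000 = 10000 + j39250
Denominator: (j785)^2 + 53(j785) + 150 = -616075 + j41605
|N| = √(10000² + 39250²) ≈ 40504, ∠N ≈ 75.71°
|D| = √(616075² + 41605²) ≈ 6.1748e+05, ∠D ≈ 176.14°
|G| = 40504 / 6.1748e+05 ≈ 0.065596
Gain = 20 log₁₀(0.065596) ≈ -23.66 dB
∠G = 75.71° − 176.14° = -100.43°

ω = 5: 30.7 dB, -63.3°; ω = 785: -23.7 dB, -100.4°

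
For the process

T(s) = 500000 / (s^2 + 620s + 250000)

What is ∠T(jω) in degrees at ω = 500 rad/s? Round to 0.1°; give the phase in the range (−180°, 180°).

At s = jω = j500:
quadratic: (j500)² + 620·j500 + 250000 = 0 + j310000 → |·| ≈ 3.1e+05, ∠ ≈ 90.00°
∠T = 0.00° − 90.00° = -90.00°

-90.0°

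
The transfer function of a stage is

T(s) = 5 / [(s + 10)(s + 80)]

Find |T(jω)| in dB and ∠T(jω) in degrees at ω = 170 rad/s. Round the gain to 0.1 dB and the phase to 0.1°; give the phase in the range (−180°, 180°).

-76.1 dB, -151.4°

At s = jω = j170:
pole (s+10): 10 + j170 → |·| = √(10²+170²) = √29000 ≈ 170.29, ∠ = arctan(170/10) ≈ 86.63°
pole (s+80): 80 + j170 → |·| = √(80²+170²) = √35300 ≈ 187.88, ∠ = arctan(170/80) ≈ 64.80°
|T| = 5 / 31994 ≈ 0.00015628
Gain = 20 log₁₀(0.00015628) ≈ -76.12 dB
∠T = 0.00° − 151.43° = -151.43°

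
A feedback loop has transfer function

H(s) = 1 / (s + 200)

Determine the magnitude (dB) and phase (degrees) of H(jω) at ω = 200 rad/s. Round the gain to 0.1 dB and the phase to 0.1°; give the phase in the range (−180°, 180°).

-49.0 dB, -45.0°

Substitute s = j200:
Numerator: 1 = 1 + j0
Denominator: (j200) + 200 = 200 + j200
|N| = √(1² + 0²) ≈ 1, ∠N ≈ 0.00°
|D| = √(200² + 200²) ≈ 282.84, ∠D ≈ 45.00°
|H| = 1 / 282.84 ≈ 0.0035356
Gain = 20 log₁₀(0.0035356) ≈ -49.03 dB
∠H = 0.00° − 45.00° = -45.00°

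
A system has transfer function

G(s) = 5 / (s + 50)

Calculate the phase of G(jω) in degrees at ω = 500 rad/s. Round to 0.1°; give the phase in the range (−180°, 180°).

At s = jω = j500:
pole (s+50): 50 + j500 → |·| = √(50²+500²) = √252500 ≈ 502.49, ∠ = arctan(500/50) ≈ 84.29°
∠G = 0.00° − 84.29° = -84.29°

-84.3°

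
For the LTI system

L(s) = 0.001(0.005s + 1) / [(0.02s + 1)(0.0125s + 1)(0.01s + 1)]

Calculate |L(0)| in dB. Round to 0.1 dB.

L(0) = 0.001 · 1 / 1 = 0.001
20 log₁₀(0.001) ≈ -60.00 dB

-60.0 dB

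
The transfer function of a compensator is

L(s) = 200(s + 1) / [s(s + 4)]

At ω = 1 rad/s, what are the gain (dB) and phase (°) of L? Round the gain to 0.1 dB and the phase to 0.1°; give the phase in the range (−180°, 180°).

36.7 dB, -59.0°

At s = jω = j1:
zero (s+1): 1 + j1 → |·| = √(1²+1²) = √2 ≈ 1.4142, ∠ = arctan(1/1) ≈ 45.00°
pole (s+4): 4 + j1 → |·| = √(4²+1²) = √17 ≈ 4.1231, ∠ = arctan(1/4) ≈ 14.04°
pole at origin: |s| = 1, ∠ = 90.00° (in denominator)
|L| = 200 · 1.4142 / 4.1231 ≈ 68.599
Gain = 20 log₁₀(68.599) ≈ 36.73 dB
∠L = 45.00° − 104.04° = -59.04°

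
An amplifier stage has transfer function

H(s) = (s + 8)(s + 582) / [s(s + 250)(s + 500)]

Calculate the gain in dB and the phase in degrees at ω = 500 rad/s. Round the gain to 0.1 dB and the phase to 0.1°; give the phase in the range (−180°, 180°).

-54.2 dB, -68.7°

At s = jω = j500:
zero (s+8): 8 + j500 → |·| = √(8²+500²) = √250064 ≈ 500.06, ∠ = arctan(500/8) ≈ 89.08°
zero (s+582): 582 + j500 → |·| = √(582²+500²) = √588724 ≈ 767.28, ∠ = arctan(500/582) ≈ 40.67°
pole (s+250): 250 + j500 → |·| = √(250²+500²) = √312500 ≈ 559.02, ∠ = arctan(500/250) ≈ 63.43°
pole (s+500): 500 + j500 → |·| = √(500²+500²) = √500000 ≈ 707.11, ∠ = arctan(500/500) ≈ 45.00°
pole at origin: |s| = 500, ∠ = 90.00° (in denominator)
|H| = 1 · 3.8369e+05 / 1.9764e+08 ≈ 0.0019414
Gain = 20 log₁₀(0.0019414) ≈ -54.24 dB
∠H = 129.75° − 198.43° = -68.68°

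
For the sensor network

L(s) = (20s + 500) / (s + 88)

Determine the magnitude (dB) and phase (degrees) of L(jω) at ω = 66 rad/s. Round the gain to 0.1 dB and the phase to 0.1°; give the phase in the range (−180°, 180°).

22.2 dB, 32.4°

Substitute s = j66:
Numerator: 20(j66) + 500 = 500 + j1320
Denominator: (j66) + 88 = 88 + j66
|N| = √(500² + 1320²) ≈ 1411.5, ∠N ≈ 69.25°
|D| = √(88² + 66²) ≈ 110, ∠D ≈ 36.87°
|L| = 1411.5 / 110 ≈ 12.832
Gain = 20 log₁₀(12.832) ≈ 22.17 dB
∠L = 69.25° − 36.87° = 32.38°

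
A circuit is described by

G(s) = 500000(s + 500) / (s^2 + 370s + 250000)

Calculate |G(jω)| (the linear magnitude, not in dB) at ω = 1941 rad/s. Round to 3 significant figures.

279

At s = jω = j1941:
zero (s+500): 500 + j1941 → |·| = √(500²+1941²) = √4017481 ≈ 2004.4, ∠ = arctan(1941/500) ≈ 75.55°
quadratic: (j1941)² + 370·j1941 + 250000 = -3517481 + j718170 → |·| ≈ 3.59e+06, ∠ ≈ 168.46°
|G| = 500000 · 2004.4 / 3.59e+06 ≈ 279.16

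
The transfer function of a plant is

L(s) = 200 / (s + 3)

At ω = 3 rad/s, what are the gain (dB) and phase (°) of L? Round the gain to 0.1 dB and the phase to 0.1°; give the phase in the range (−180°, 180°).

33.5 dB, -45.0°

Substitute s = j3:
Numerator: 200 = 200 + j0
Denominator: (j3) + 3 = 3 + j3
|N| = √(200² + 0²) ≈ 200, ∠N ≈ 0.00°
|D| = √(3² + 3²) ≈ 4.2426, ∠D ≈ 45.00°
|L| = 200 / 4.2426 ≈ 47.141
Gain = 20 log₁₀(47.141) ≈ 33.47 dB
∠L = 0.00° − 45.00° = -45.00°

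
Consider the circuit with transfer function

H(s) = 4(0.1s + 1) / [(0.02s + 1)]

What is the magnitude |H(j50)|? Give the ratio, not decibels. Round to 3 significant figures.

At ω = 50 rad/s:
zero (1 + j50·0.1) = 1 + j5 → |·| ≈ 5.099, ∠ ≈ 78.69°
pole (1 + j50·0.02) = 1 + j1 → |·| ≈ 1.4142, ∠ ≈ 45.00°
|H| = 4 · 5.099 / (1.4142) ≈ 14.422

14.4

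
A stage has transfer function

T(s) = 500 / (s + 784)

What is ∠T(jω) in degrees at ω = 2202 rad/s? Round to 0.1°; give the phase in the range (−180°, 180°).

Substitute s = j2202:
Numerator: 500 = 500 + j0
Denominator: (j2202) + 784 = 784 + j2202
|N| = √(500² + 0²) ≈ 500, ∠N ≈ 0.00°
|D| = √(784² + 2202²) ≈ 2337.4, ∠D ≈ 70.40°
∠T = 0.00° − 70.40° = -70.40°

-70.4°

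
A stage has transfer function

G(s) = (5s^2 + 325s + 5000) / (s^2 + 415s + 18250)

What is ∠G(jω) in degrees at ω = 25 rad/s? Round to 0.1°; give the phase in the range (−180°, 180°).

46.5°

Substitute s = j25:
Numerator: 5(j25)^2 + 325(j25) + 5000 = 1875 + j8125
Denominator: (j25)^2 + 415(j25) + 18250 = 17625 + j10375
|N| = √(1875² + 8125²) ≈ 8338.5, ∠N ≈ 77.01°
|D| = √(17625² + 10375²) ≈ 20452, ∠D ≈ 30.48°
∠G = 77.01° − 30.48° = 46.53°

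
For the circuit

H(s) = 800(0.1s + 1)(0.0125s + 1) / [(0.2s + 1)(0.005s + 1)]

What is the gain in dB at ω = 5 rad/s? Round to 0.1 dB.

At ω = 5 rad/s:
zero (1 + j5·0.1) = 1 + j0.5 → |·| ≈ 1.118, ∠ ≈ 26.57°
zero (1 + j5·0.0125) = 1 + j0.0625 → |·| ≈ 1.002, ∠ ≈ 3.58°
pole (1 + j5·0.2) = 1 + j1 → |·| ≈ 1.4142, ∠ ≈ 45.00°
pole (1 + j5·0.005) = 1 + j0.025 → |·| ≈ 1.0003, ∠ ≈ 1.43°
|H| = 800 · 1.118 · 1.002 / (1.4142 · 1.0003) ≈ 633.52
Gain = 20 log₁₀(633.52) ≈ 56.04 dB

56.0 dB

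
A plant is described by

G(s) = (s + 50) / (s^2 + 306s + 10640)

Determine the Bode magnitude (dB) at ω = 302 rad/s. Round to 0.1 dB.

-52.1 dB

Substitute s = j302:
Numerator: (j302) + 50 = 50 + j302
Denominator: (j302)^2 + 306(j302) + 10640 = -80564 + j92412
|N| = √(50² + 302²) ≈ 306.11, ∠N ≈ 80.60°
|D| = √(80564² + 92412²) ≈ 1.226e+05, ∠D ≈ 131.08°
|G| = 306.11 / 1.226e+05 ≈ 0.0024968
Gain = 20 log₁₀(0.0024968) ≈ -52.05 dB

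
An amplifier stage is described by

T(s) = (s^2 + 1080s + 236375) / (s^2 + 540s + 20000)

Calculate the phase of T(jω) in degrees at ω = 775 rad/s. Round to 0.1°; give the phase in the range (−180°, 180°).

Substitute s = j775:
Numerator: (j775)^2 + 1080(j775) + 236375 = -364250 + j837000
Denominator: (j775)^2 + 540(j775) + 20000 = -580625 + j418500
|N| = √(364250² + 837000²) ≈ 9.1282e+05, ∠N ≈ 113.52°
|D| = √(580625² + 418500²) ≈ 7.1573e+05, ∠D ≈ 144.22°
∠T = 113.52° − 144.22° = -30.70°

-30.7°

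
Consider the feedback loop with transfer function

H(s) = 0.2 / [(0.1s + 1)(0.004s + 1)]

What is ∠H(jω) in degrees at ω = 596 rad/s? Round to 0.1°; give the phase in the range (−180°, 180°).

-156.3°

At ω = 596 rad/s:
pole (1 + j596·0.1) = 1 + j59.6 → |·| ≈ 59.608, ∠ ≈ 89.04°
pole (1 + j596·0.004) = 1 + j2.384 → |·| ≈ 2.5852, ∠ ≈ 67.24°
∠H = (0°) − (89.04° + 67.24°) = -156.28°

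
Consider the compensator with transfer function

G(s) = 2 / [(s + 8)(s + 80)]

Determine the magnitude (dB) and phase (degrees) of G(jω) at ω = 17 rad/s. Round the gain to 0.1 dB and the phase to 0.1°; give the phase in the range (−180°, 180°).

-57.7 dB, -76.8°

At s = jω = j17:
pole (s+8): 8 + j17 → |·| = √(8²+17²) = √353 ≈ 18.788, ∠ = arctan(17/8) ≈ 64.80°
pole (s+80): 80 + j17 → |·| = √(80²+17²) = √6689 ≈ 81.786, ∠ = arctan(17/80) ≈ 12.00°
|G| = 2 / 1536.6 ≈ 0.0013016
Gain = 20 log₁₀(0.0013016) ≈ -57.71 dB
∠G = 0.00° − 76.80° = -76.80°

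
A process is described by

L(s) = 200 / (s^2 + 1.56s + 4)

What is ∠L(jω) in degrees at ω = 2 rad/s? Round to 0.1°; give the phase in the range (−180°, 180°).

At s = jω = j2:
quadratic: (j2)² + 1.56·j2 + 4 = 0 + j3.12 → |·| ≈ 3.12, ∠ ≈ 90.00°
∠L = 0.00° − 90.00° = -90.00°

-90.0°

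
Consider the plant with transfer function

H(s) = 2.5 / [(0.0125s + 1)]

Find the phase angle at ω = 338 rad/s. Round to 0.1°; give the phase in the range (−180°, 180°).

At ω = 338 rad/s:
pole (1 + j338·0.0125) = 1 + j4.225 → |·| ≈ 4.3417, ∠ ≈ 76.68°
∠H = (0°) − (76.68°) = -76.68°

-76.7°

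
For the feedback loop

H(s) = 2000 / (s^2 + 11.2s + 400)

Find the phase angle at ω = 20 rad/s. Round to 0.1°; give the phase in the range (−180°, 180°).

At s = jω = j20:
quadratic: (j20)² + 11.2·j20 + 400 = 0 + j224 → |·| ≈ 224, ∠ ≈ 90.00°
∠H = 0.00° − 90.00° = -90.00°

-90.0°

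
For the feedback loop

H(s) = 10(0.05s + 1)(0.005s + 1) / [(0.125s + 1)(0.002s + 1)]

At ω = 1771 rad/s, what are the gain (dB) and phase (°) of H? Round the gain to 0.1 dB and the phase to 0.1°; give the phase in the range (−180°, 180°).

At ω = 1771 rad/s:
zero (1 + j1771·0.05) = 1 + j88.55 → |·| ≈ 88.556, ∠ ≈ 89.35°
zero (1 + j1771·0.005) = 1 + j8.855 → |·| ≈ 8.9113, ∠ ≈ 83.56°
pole (1 + j1771·0.125) = 1 + j221.375 → |·| ≈ 221.38, ∠ ≈ 89.74°
pole (1 + j1771·0.002) = 1 + j3.542 → |·| ≈ 3.6805, ∠ ≈ 74.23°
|H| = 10 · 88.556 · 8.9113 / (221.38 · 3.6805) ≈ 9.6853
Gain = 20 log₁₀(9.6853) ≈ 19.72 dB
∠H = (89.35° + 83.56°) − (89.74° + 74.23°) = 8.94°

19.7 dB, 8.9°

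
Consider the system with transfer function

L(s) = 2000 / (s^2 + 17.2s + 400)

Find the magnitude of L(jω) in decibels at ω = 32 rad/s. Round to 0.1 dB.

At s = jω = j32:
quadratic: (j32)² + 17.2·j32 + 400 = -624 + j550.4 → |·| ≈ 832.06, ∠ ≈ 138.59°
|L| = 2000 / 832.06 ≈ 2.4037
Gain = 20 log₁₀(2.4037) ≈ 7.62 dB

7.6 dB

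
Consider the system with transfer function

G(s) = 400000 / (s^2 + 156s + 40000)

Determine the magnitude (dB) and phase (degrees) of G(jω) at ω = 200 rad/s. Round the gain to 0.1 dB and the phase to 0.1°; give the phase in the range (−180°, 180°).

22.2 dB, -90.0°

At s = jω = j200:
quadratic: (j200)² + 156·j200 + 40000 = 0 + j31200 → |·| ≈ 31200, ∠ ≈ 90.00°
|G| = 400000 / 31200 ≈ 12.821
Gain = 20 log₁₀(12.821) ≈ 22.16 dB
∠G = 0.00° − 90.00° = -90.00°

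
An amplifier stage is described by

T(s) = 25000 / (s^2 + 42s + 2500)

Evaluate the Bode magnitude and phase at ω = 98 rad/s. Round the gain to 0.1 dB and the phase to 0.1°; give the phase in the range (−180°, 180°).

9.7 dB, -149.9°

At s = jω = j98:
quadratic: (j98)² + 42·j98 + 2500 = -7104 + j4116 → |·| ≈ 8210.3, ∠ ≈ 149.91°
|T| = 25000 / 8210.3 ≈ 3.045
Gain = 20 log₁₀(3.045) ≈ 9.67 dB
∠T = 0.00° − 149.91° = -149.91°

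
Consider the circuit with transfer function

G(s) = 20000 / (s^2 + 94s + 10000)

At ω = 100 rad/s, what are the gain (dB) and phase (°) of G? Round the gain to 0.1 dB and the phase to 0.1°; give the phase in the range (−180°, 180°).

At s = jω = j100:
quadratic: (j100)² + 94·j100 + 10000 = 0 + j9400 → |·| ≈ 9400, ∠ ≈ 90.00°
|G| = 20000 / 9400 ≈ 2.1277
Gain = 20 log₁₀(2.1277) ≈ 6.56 dB
∠G = 0.00° − 90.00° = -90.00°

6.6 dB, -90.0°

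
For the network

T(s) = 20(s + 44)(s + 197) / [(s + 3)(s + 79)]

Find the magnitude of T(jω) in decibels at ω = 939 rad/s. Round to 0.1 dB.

At s = jω = j939:
zero (s+44): 44 + j939 → |·| = √(44²+939²) = √883657 ≈ 940.03, ∠ = arctan(939/44) ≈ 87.32°
zero (s+197): 197 + j939 → |·| = √(197²+939²) = √920530 ≈ 959.44, ∠ = arctan(939/197) ≈ 78.15°
pole (s+3): 3 + j939 → |·| = √(3²+939²) = √881730 ≈ 939, ∠ = arctan(939/3) ≈ 89.82°
pole (s+79): 79 + j939 → |·| = √(79²+939²) = √887962 ≈ 942.32, ∠ = arctan(939/79) ≈ 85.19°
|T| = 20 · 9.019e+05 / 8.8484e+05 ≈ 20.386
Gain = 20 log₁₀(20.386) ≈ 26.19 dB

26.2 dB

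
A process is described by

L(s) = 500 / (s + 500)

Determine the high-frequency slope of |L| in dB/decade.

Each pole contributes −20 dB/decade at high frequency; each zero contributes +20 dB/decade.
Net: 0 zero(s) − 1 pole(s) → -20 dB/decade.

-20 dB/decade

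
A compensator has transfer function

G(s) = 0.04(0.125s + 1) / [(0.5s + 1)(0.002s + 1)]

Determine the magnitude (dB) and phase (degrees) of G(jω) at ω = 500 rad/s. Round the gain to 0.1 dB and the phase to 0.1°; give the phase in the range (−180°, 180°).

At ω = 500 rad/s:
zero (1 + j500·0.125) = 1 + j62.5 → |·| ≈ 62.508, ∠ ≈ 89.08°
pole (1 + j500·0.5) = 1 + j250 → |·| ≈ 250, ∠ ≈ 89.77°
pole (1 + j500·0.002) = 1 + j1 → |·| ≈ 1.4142, ∠ ≈ 45.00°
|G| = 0.04 · 62.508 / (250 · 1.4142) ≈ 0.007072
Gain = 20 log₁₀(0.007072) ≈ -43.01 dB
∠G = (89.08°) − (89.77° + 45.00°) = -45.69°

-43.0 dB, -45.7°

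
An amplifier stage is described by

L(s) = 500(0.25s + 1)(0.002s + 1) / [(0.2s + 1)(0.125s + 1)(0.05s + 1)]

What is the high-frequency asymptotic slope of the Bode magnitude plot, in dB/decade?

-20 dB/decade

Each pole contributes −20 dB/decade at high frequency; each zero contributes +20 dB/decade.
Net: 2 zero(s) − 3 pole(s) → -20 dB/decade.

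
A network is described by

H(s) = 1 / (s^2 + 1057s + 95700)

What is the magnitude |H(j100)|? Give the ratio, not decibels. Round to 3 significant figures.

7.35e-06

Substitute s = j100:
Numerator: 1 = 1 + j0
Denominator: (j100)^2 + 1057(j100) + 95700 = 85700 + j105700
|N| = √(1² + 0²) ≈ 1, ∠N ≈ 0.00°
|D| = √(85700² + 105700²) ≈ 1.3608e+05, ∠D ≈ 50.97°
|H| = 1 / 1.3608e+05 ≈ 7.3486e-06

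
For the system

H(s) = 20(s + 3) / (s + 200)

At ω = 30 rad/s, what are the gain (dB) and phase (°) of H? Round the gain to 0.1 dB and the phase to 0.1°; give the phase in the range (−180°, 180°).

At s = jω = j30:
zero (s+3): 3 + j30 → |·| = √(3²+30²) = √909 ≈ 30.15, ∠ = arctan(30/3) ≈ 84.29°
pole (s+200): 200 + j30 → |·| = √(200²+30²) = √40900 ≈ 202.24, ∠ = arctan(30/200) ≈ 8.53°
|H| = 20 · 30.15 / 202.24 ≈ 2.9816
Gain = 20 log₁₀(2.9816) ≈ 9.49 dB
∠H = 84.29° − 8.53° = 75.76°

9.5 dB, 75.8°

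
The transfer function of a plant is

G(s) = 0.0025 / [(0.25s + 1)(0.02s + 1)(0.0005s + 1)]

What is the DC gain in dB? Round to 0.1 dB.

-52.0 dB

G(0) = 0.0025 · 1 / 1 = 0.0025
20 log₁₀(0.0025) ≈ -52.04 dB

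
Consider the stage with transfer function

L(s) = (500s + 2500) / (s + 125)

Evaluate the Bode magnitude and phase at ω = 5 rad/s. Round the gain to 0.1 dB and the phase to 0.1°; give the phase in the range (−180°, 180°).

29.0 dB, 42.7°

Substitute s = j5:
Numerator: 500(j5) + 2500 = 2500 + j2500
Denominator: (j5) + 125 = 125 + j5
|N| = √(2500² + 2500²) ≈ 3535.5, ∠N ≈ 45.00°
|D| = √(125² + 5²) ≈ 125.1, ∠D ≈ 2.29°
|L| = 3535.5 / 125.1 ≈ 28.261
Gain = 20 log₁₀(28.261) ≈ 29.02 dB
∠L = 45.00° − 2.29° = 42.71°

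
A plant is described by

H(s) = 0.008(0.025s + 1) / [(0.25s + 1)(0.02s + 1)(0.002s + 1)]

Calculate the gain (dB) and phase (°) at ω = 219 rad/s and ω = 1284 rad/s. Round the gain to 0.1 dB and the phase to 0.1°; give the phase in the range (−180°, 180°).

ω = 219: -75.6 dB, -110.1°; ω = 1284: -98.9 dB, -158.1°

At ω = 219 rad/s:
zero (1 + j219·0.025) = 1 + j5.475 → |·| ≈ 5.5656, ∠ ≈ 79.65°
pole (1 + j219·0.25) = 1 + j54.75 → |·| ≈ 54.759, ∠ ≈ 88.95°
pole (1 + j219·0.02) = 1 + j4.38 → |·| ≈ 4.4927, ∠ ≈ 77.14°
pole (1 + j219·0.002) = 1 + j0.438 → |·| ≈ 1.0917, ∠ ≈ 23.65°
|H| = 0.008 · 5.5656 / (54.759 · 4.4927 · 1.0917) ≈ 0.00016578
Gain = 20 log₁₀(0.00016578) ≈ -75.61 dB
∠H = (79.65°) − (88.95° + 77.14° + 23.65°) = -110.09°

At ω = 1284 rad/s:
zero (1 + j1284·0.025) = 1 + j32.1 → |·| ≈ 32.116, ∠ ≈ 88.22°
pole (1 + j1284·0.25) = 1 + j321 → |·| ≈ 321, ∠ ≈ 89.82°
pole (1 + j1284·0.02) = 1 + j25.68 → |·| ≈ 25.699, ∠ ≈ 87.77°
pole (1 + j1284·0.002) = 1 + j2.568 → |·| ≈ 2.7558, ∠ ≈ 68.72°
|H| = 0.008 · 32.116 / (321 · 25.699 · 2.7558) ≈ 1.1302e-05
Gain = 20 log₁₀(1.1302e-05) ≈ -98.94 dB
∠H = (88.22°) − (89.82° + 87.77° + 68.72°) = -158.09°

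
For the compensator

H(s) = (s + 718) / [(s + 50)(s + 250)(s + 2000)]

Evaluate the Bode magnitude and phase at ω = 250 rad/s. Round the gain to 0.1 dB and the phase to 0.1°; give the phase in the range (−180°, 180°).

At s = jω = j250:
zero (s+718): 718 + j250 → |·| = √(718²+250²) = √578024 ≈ 760.28, ∠ = arctan(250/718) ≈ 19.20°
pole (s+50): 50 + j250 → |·| = √(50²+250²) = √65000 ≈ 254.95, ∠ = arctan(250/50) ≈ 78.69°
pole (s+250): 250 + j250 → |·| = √(250²+250²) = √125000 ≈ 353.55, ∠ = arctan(250/250) ≈ 45.00°
pole (s+2000): 2000 + j250 → |·| = √(2000²+250²) = √4062500 ≈ 2015.6, ∠ = arctan(250/2000) ≈ 7.13°
|H| = 1 · 760.28 / 1.8168e+08 ≈ 4.1847e-06
Gain = 20 log₁₀(4.1847e-06) ≈ -107.57 dB
∠H = 19.20° − 130.82° = -111.62°

-107.6 dB, -111.6°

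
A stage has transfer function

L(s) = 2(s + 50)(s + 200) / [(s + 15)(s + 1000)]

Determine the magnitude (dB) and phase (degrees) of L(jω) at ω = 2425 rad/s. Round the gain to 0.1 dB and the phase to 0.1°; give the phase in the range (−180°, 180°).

5.4 dB, 16.9°

At s = jω = j2425:
zero (s+50): 50 + j2425 → |·| = √(50²+2425²) = √5883125 ≈ 2425.5, ∠ = arctan(2425/50) ≈ 88.82°
zero (s+200): 200 + j2425 → |·| = √(200²+2425²) = √5920625 ≈ 2433.2, ∠ = arctan(2425/200) ≈ 85.29°
pole (s+15): 15 + j2425 → |·| = √(15²+2425²) = √5880850 ≈ 2425, ∠ = arctan(2425/15) ≈ 89.65°
pole (s+1000): 1000 + j2425 → |·| = √(1000²+2425²) = √6880625 ≈ 2623.1, ∠ = arctan(2425/1000) ≈ 67.59°
|L| = 2 · 5.9017e+06 / 6.361e+06 ≈ 1.8556
Gain = 20 log₁₀(1.8556) ≈ 5.37 dB
∠L = 174.11° − 157.24° = 16.87°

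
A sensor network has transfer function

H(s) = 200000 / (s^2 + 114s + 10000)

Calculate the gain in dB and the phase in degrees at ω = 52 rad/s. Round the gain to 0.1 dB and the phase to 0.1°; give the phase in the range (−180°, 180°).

At s = jω = j52:
quadratic: (j52)² + 114·j52 + 10000 = 7296 + j5928 → |·| ≈ 9400.7, ∠ ≈ 39.09°
|H| = 200000 / 9400.7 ≈ 21.275
Gain = 20 log₁₀(21.275) ≈ 26.56 dB
∠H = 0.00° − 39.09° = -39.09°

26.6 dB, -39.1°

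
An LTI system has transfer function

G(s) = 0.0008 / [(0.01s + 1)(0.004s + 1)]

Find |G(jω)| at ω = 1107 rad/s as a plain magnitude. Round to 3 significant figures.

1.59e-05

At ω = 1107 rad/s:
pole (1 + j1107·0.01) = 1 + j11.07 → |·| ≈ 11.115, ∠ ≈ 84.84°
pole (1 + j1107·0.004) = 1 + j4.428 → |·| ≈ 4.5395, ∠ ≈ 77.27°
|G| = 0.0008 · 1 / (11.115 · 4.5395) ≈ 1.5855e-05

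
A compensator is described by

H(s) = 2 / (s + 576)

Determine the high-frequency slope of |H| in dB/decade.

-20 dB/decade

Each pole contributes −20 dB/decade at high frequency; each zero contributes +20 dB/decade.
Net: 0 zero(s) − 1 pole(s) → -20 dB/decade.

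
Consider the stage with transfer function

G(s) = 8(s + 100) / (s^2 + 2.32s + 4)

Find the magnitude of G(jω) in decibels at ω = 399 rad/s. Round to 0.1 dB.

At s = jω = j399:
zero (s+100): 100 + j399 → |·| = √(100²+399²) = √169201 ≈ 411.34, ∠ = arctan(399/100) ≈ 75.93°
quadratic: (j399)² + 2.32·j399 + 4 = -159197 + j925.68 → |·| ≈ 1.592e+05, ∠ ≈ 179.67°
|G| = 8 · 411.34 / 1.592e+05 ≈ 0.02067
Gain = 20 log₁₀(0.02067) ≈ -33.69 dB

-33.7 dB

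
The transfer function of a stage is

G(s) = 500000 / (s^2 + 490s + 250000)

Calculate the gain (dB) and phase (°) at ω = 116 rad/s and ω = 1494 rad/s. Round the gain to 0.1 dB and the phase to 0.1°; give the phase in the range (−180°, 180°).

ω = 116: 6.3 dB, -13.5°; ω = 1494: -12.5 dB, -159.7°

At s = jω = j116:
quadratic: (j116)² + 490·j116 + 250000 = 236544 + j56840 → |·| ≈ 2.4328e+05, ∠ ≈ 13.51°
|G| = 500000 / 2.4328e+05 ≈ 2.0552
Gain = 20 log₁₀(2.0552) ≈ 6.26 dB
∠G = 0.00° − 13.51° = -13.51°

At s = jω = j1494:
quadratic: (j1494)² + 490·j1494 + 250000 = -1982036 + j732060 → |·| ≈ 2.1129e+06, ∠ ≈ 159.73°
|G| = 500000 / 2.1129e+06 ≈ 0.23664
Gain = 20 log₁₀(0.23664) ≈ -12.52 dB
∠G = 0.00° − 159.73° = -159.73°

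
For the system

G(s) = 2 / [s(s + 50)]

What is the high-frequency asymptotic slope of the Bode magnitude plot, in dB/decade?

-40 dB/decade

Each pole contributes −20 dB/decade at high frequency; each zero contributes +20 dB/decade.
Net: 0 zero(s) − 2 pole(s) → -40 dB/decade.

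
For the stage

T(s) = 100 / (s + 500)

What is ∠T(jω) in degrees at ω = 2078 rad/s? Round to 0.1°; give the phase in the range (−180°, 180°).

At s = jω = j2078:
pole (s+500): 500 + j2078 → |·| = √(500²+2078²) = √4568084 ≈ 2137.3, ∠ = arctan(2078/500) ≈ 76.47°
∠T = 0.00° − 76.47° = -76.47°

-76.5°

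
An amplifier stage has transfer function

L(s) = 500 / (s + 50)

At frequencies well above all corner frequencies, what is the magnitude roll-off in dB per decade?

-20 dB/decade

Each pole contributes −20 dB/decade at high frequency; each zero contributes +20 dB/decade.
Net: 0 zero(s) − 1 pole(s) → -20 dB/decade.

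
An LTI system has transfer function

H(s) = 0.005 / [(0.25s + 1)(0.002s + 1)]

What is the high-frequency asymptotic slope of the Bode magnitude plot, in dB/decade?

Each pole contributes −20 dB/decade at high frequency; each zero contributes +20 dB/decade.
Net: 0 zero(s) − 2 pole(s) → -40 dB/decade.

-40 dB/decade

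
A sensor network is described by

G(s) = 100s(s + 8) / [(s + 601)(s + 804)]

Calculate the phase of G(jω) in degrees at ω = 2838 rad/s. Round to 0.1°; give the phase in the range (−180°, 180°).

27.6°

At s = jω = j2838:
zero (s+8): 8 + j2838 → |·| = √(8²+2838²) = √8054308 ≈ 2838, ∠ = arctan(2838/8) ≈ 89.84°
zero at origin: s = j2838 → |·| = 2838, ∠ = 90.00°
pole (s+601): 601 + j2838 → |·| = √(601²+2838²) = √8415445 ≈ 2900.9, ∠ = arctan(2838/601) ≈ 78.04°
pole (s+804): 804 + j2838 → |·| = √(804²+2838²) = √8700660 ≈ 2949.7, ∠ = arctan(2838/804) ≈ 74.18°
∠G = 179.84° − 152.22° = 27.62°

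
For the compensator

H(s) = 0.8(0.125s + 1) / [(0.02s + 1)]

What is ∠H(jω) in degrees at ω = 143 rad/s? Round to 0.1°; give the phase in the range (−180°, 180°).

At ω = 143 rad/s:
zero (1 + j143·0.125) = 1 + j17.875 → |·| ≈ 17.903, ∠ ≈ 86.80°
pole (1 + j143·0.02) = 1 + j2.86 → |·| ≈ 3.0298, ∠ ≈ 70.73°
∠H = (86.80°) − (70.73°) = 16.07°

16.1°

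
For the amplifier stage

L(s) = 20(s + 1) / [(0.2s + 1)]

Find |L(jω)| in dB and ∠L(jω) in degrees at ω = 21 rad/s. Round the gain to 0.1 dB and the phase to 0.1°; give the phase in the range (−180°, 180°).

39.8 dB, 10.7°

At ω = 21 rad/s:
zero (1 + j21·1) = 1 + j21 → |·| ≈ 21.024, ∠ ≈ 87.27°
pole (1 + j21·0.2) = 1 + j4.2 → |·| ≈ 4.3174, ∠ ≈ 76.61°
|L| = 20 · 21.024 / (4.3174) ≈ 97.392
Gain = 20 log₁₀(97.392) ≈ 39.77 dB
∠L = (87.27°) − (76.61°) = 10.66°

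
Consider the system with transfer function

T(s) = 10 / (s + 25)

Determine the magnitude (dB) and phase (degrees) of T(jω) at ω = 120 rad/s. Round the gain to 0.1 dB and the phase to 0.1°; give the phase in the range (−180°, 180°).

-21.8 dB, -78.2°

At s = jω = j120:
pole (s+25): 25 + j120 → |·| = √(25²+120²) = √15025 ≈ 122.58, ∠ = arctan(120/25) ≈ 78.23°
|T| = 10 / 122.58 ≈ 0.081579
Gain = 20 log₁₀(0.081579) ≈ -21.77 dB
∠T = 0.00° − 78.23° = -78.23°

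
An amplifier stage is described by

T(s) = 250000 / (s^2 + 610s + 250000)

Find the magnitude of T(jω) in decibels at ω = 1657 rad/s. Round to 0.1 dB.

-20.6 dB

At s = jω = j1657:
quadratic: (j1657)² + 610·j1657 + 250000 = -2495649 + j1010770 → |·| ≈ 2.6926e+06, ∠ ≈ 157.95°
|T| = 250000 / 2.6926e+06 ≈ 0.092847
Gain = 20 log₁₀(0.092847) ≈ -20.64 dB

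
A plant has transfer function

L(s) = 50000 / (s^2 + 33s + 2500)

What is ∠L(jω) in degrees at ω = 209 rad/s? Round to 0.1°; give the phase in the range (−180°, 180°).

At s = jω = j209:
quadratic: (j209)² + 33·j209 + 2500 = -41181 + j6897 → |·| ≈ 41755, ∠ ≈ 170.49°
∠L = 0.00° − 170.49° = -170.49°

-170.5°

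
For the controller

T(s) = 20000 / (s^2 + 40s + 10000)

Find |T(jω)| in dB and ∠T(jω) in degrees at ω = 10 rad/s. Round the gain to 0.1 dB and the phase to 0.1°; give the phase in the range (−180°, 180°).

At s = jω = j10:
quadratic: (j10)² + 40·j10 + 10000 = 9900 + j400 → |·| ≈ 9908.1, ∠ ≈ 2.31°
|T| = 20000 / 9908.1 ≈ 2.0186
Gain = 20 log₁₀(2.0186) ≈ 6.10 dB
∠T = 0.00° − 2.31° = -2.31°

6.1 dB, -2.3°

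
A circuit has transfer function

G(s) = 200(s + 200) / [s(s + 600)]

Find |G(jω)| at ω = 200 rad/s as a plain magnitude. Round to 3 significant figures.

At s = jω = j200:
zero (s+200): 200 + j200 → |·| = √(200²+200²) = √80000 ≈ 282.84, ∠ = arctan(200/200) ≈ 45.00°
pole (s+600): 600 + j200 → |·| = √(600²+200²) = √400000 ≈ 632.46, ∠ = arctan(200/600) ≈ 18.43°
pole at origin: |s| = 200, ∠ = 90.00° (in denominator)
|G| = 200 · 282.84 / 1.2649e+05 ≈ 0.44721

0.447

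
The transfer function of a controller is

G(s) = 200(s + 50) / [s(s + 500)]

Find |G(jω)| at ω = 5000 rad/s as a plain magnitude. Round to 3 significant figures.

0.0398

At s = jω = j5000:
zero (s+50): 50 + j5000 → |·| = √(50²+5000²) = √25002500 ≈ 5000.2, ∠ = arctan(5000/50) ≈ 89.43°
pole (s+500): 500 + j5000 → |·| = √(500²+5000²) = √25250000 ≈ 5024.9, ∠ = arctan(5000/500) ≈ 84.29°
pole at origin: |s| = 5000, ∠ = 90.00° (in denominator)
|G| = 200 · 5000.2 / 2.5124e+07 ≈ 0.039804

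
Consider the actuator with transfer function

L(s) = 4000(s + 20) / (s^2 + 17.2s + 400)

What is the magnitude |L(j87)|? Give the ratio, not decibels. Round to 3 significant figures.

48.8

At s = jω = j87:
zero (s+20): 20 + j87 → |·| = √(20²+87²) = √7969 ≈ 89.269, ∠ = arctan(87/20) ≈ 77.05°
quadratic: (j87)² + 17.2·j87 + 400 = -7169 + j1496.4 → |·| ≈ 7323.5, ∠ ≈ 168.21°
|L| = 4000 · 89.269 / 7323.5 ≈ 48.758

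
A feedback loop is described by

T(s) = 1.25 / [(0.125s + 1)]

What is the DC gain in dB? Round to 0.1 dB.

1.9 dB

T(0) = 1.25 · 1 / 1 = 1.25
20 log₁₀(1.25) ≈ 1.94 dB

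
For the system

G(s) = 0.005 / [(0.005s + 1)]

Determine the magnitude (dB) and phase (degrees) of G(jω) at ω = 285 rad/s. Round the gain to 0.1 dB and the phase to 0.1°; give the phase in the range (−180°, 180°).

At ω = 285 rad/s:
pole (1 + j285·0.005) = 1 + j1.425 → |·| ≈ 1.7409, ∠ ≈ 54.94°
|G| = 0.005 · 1 / (1.7409) ≈ 0.0028721
Gain = 20 log₁₀(0.0028721) ≈ -50.84 dB
∠G = (0°) − (54.94°) = -54.94°

-50.8 dB, -54.9°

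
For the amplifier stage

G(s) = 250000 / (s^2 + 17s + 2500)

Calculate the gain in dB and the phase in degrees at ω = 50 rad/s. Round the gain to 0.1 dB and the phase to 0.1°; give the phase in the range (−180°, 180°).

At s = jω = j50:
quadratic: (j50)² + 17·j50 + 2500 = 0 + j850 → |·| ≈ 850, ∠ ≈ 90.00°
|G| = 250000 / 850 ≈ 294.12
Gain = 20 log₁₀(294.12) ≈ 49.37 dB
∠G = 0.00° − 90.00° = -90.00°

49.4 dB, -90.0°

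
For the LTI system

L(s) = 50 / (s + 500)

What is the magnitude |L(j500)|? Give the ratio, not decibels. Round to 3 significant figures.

At s = jω = j500:
pole (s+500): 500 + j500 → |·| = √(500²+500²) = √500000 ≈ 707.11, ∠ = arctan(500/500) ≈ 45.00°
|L| = 50 / 707.11 ≈ 0.07071

0.0707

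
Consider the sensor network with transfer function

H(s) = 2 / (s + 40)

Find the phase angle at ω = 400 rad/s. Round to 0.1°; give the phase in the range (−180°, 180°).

-84.3°

Substitute s = j400:
Numerator: 2 = 2 + j0
Denominator: (j400) + 40 = 40 + j400
|N| = √(2² + 0²) ≈ 2, ∠N ≈ 0.00°
|D| = √(40² + 400²) ≈ 402, ∠D ≈ 84.29°
∠H = 0.00° − 84.29° = -84.29°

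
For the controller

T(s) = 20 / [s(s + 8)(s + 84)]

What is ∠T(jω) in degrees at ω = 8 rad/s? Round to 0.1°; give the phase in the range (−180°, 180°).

-140.4°

At s = jω = j8:
pole (s+8): 8 + j8 → |·| = √(8²+8²) = √128 ≈ 11.314, ∠ = arctan(8/8) ≈ 45.00°
pole (s+84): 84 + j8 → |·| = √(84²+8²) = √7120 ≈ 84.38, ∠ = arctan(8/84) ≈ 5.44°
pole at origin: |s| = 8, ∠ = 90.00° (in denominator)
∠T = 0.00° − 140.44° = -140.44°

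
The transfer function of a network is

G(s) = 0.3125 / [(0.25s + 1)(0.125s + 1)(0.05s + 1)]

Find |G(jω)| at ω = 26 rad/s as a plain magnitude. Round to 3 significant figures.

0.00852

At ω = 26 rad/s:
pole (1 + j26·0.25) = 1 + j6.5 → |·| ≈ 6.5765, ∠ ≈ 81.25°
pole (1 + j26·0.125) = 1 + j3.25 → |·| ≈ 3.4004, ∠ ≈ 72.90°
pole (1 + j26·0.05) = 1 + j1.3 → |·| ≈ 1.6401, ∠ ≈ 52.43°
|G| = 0.3125 · 1 / (6.5765 · 3.4004 · 1.6401) ≈ 0.0085203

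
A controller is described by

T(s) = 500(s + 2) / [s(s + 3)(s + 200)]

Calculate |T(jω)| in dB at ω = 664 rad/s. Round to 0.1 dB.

-59.3 dB

At s = jω = j664:
zero (s+2): 2 + j664 → |·| = √(2²+664²) = √440900 ≈ 664, ∠ = arctan(664/2) ≈ 89.83°
pole (s+3): 3 + j664 → |·| = √(3²+664²) = √440905 ≈ 664.01, ∠ = arctan(664/3) ≈ 89.74°
pole (s+200): 200 + j664 → |·| = √(200²+664²) = √480896 ≈ 693.47, ∠ = arctan(664/200) ≈ 73.24°
pole at origin: |s| = 664, ∠ = 90.00° (in denominator)
|T| = 500 · 664 / 3.0575e+08 ≈ 0.0010859
Gain = 20 log₁₀(0.0010859) ≈ -59.28 dB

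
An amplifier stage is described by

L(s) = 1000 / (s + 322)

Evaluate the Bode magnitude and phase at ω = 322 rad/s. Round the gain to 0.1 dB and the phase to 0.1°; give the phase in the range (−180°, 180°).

Substitute s = j322:
Numerator: 1000 = 1000 + j0
Denominator: (j322) + 322 = 322 + j322
|N| = √(1000² + 0²) ≈ 1000, ∠N ≈ 0.00°
|D| = √(322² + 322²) ≈ 455.38, ∠D ≈ 45.00°
|L| = 1000 / 455.38 ≈ 2.196
Gain = 20 log₁₀(2.196) ≈ 6.83 dB
∠L = 0.00° − 45.00° = -45.00°

6.8 dB, -45.0°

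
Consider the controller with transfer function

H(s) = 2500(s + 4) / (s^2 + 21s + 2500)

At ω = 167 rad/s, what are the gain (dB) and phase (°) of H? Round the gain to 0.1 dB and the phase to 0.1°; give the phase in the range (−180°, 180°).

At s = jω = j167:
zero (s+4): 4 + j167 → |·| = √(4²+167²) = √27905 ≈ 167.05, ∠ = arctan(167/4) ≈ 88.63°
quadratic: (j167)² + 21·j167 + 2500 = -25389 + j3507 → |·| ≈ 25630, ∠ ≈ 172.14°
|H| = 2500 · 167.05 / 25630 ≈ 16.294
Gain = 20 log₁₀(16.294) ≈ 24.24 dB
∠H = 88.63° − 172.14° = -83.51°

24.2 dB, -83.5°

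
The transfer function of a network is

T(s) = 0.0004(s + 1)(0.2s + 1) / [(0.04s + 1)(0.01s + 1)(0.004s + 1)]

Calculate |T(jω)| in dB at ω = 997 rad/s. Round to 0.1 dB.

-26.3 dB

At ω = 997 rad/s:
zero (1 + j997·1) = 1 + j997 → |·| ≈ 997, ∠ ≈ 89.94°
zero (1 + j997·0.2) = 1 + j199.4 → |·| ≈ 199.4, ∠ ≈ 89.71°
pole (1 + j997·0.04) = 1 + j39.88 → |·| ≈ 39.893, ∠ ≈ 88.56°
pole (1 + j997·0.01) = 1 + j9.97 → |·| ≈ 10.02, ∠ ≈ 84.27°
pole (1 + j997·0.004) = 1 + j3.988 → |·| ≈ 4.1115, ∠ ≈ 75.92°
|T| = 0.0004 · 997 · 199.4 / (39.893 · 10.02 · 4.1115) ≈ 0.048386
Gain = 20 log₁₀(0.048386) ≈ -26.31 dB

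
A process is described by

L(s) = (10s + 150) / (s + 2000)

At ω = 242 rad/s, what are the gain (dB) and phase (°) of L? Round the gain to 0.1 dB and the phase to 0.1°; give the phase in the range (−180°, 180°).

Substitute s = j242:
Numerator: 10(j242) + 150 = 150 + j2420
Denominator: (j242) + 2000 = 2000 + j242
|N| = √(150² + 2420²) ≈ 2424.6, ∠N ≈ 86.45°
|D| = √(2000² + 242²) ≈ 2014.6, ∠D ≈ 6.90°
|L| = 2424.6 / 2014.6 ≈ 1.2035
Gain = 20 log₁₀(1.2035) ≈ 1.61 dB
∠L = 86.45° − 6.90° = 79.55°

1.6 dB, 79.6°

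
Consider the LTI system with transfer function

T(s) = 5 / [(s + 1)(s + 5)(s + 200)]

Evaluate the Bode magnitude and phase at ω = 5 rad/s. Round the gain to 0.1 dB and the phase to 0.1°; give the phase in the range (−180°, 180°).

At s = jω = j5:
pole (s+1): 1 + j5 → |·| = √(1²+5²) = √26 ≈ 5.099, ∠ = arctan(5/1) ≈ 78.69°
pole (s+5): 5 + j5 → |·| = √(5²+5²) = √50 ≈ 7.0711, ∠ = arctan(5/5) ≈ 45.00°
pole (s+200): 200 + j5 → |·| = √(200²+5²) = √40025 ≈ 200.06, ∠ = arctan(5/200) ≈ 1.43°
|T| = 5 / 7213.3 ≈ 0.00069316
Gain = 20 log₁₀(0.00069316) ≈ -63.18 dB
∠T = 0.00° − 125.12° = -125.12°

-63.2 dB, -125.1°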